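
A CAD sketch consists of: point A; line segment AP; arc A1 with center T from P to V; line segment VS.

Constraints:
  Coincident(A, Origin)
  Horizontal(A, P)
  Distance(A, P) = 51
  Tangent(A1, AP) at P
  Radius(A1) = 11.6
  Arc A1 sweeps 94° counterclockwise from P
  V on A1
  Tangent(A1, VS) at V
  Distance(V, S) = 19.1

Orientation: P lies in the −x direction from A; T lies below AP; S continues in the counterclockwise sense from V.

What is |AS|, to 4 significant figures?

68.85

A is at the origin; A and P share the same y with |AP| = 51.0 and P on the −x side, so P = (-51.00, 0.000). Since A1 is tangent to AP there, TP ⟂ AP, so T = P + (0, -11.6) = (-51.00, -11.60). On A1, P sits at bearing 90° from T; a 94° counterclockwise sweep puts V at bearing 184°, so V = T + 11.6·(cos 184°, sin 184°) = (-62.57, -12.41). A1 meets VS tangentially, so TV is at right angles to VS, so VS runs along (−sin 184°, cos 184°); with |VS| = 19.1, S = (-61.24, -31.46). Then |AS| = |S − A| = 68.85.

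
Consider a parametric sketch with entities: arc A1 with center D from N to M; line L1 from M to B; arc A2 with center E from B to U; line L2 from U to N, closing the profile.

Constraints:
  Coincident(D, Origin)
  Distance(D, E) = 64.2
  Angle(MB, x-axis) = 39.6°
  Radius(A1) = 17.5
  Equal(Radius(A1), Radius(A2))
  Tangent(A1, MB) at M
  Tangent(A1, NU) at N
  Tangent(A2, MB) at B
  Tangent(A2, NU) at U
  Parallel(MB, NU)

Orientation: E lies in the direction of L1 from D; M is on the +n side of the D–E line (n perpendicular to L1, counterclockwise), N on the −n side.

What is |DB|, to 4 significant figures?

66.54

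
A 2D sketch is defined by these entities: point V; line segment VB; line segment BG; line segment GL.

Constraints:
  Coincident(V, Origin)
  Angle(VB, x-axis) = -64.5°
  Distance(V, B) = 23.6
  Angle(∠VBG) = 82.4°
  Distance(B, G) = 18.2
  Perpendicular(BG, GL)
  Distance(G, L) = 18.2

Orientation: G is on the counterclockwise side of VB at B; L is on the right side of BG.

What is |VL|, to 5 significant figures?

44.242

∠VBG = 82.4°, so BG runs at -64.5° + (180° − 82.4°) = 33.100° from the x-axis; with |BG| = 18.2, G = B + 18.2·(cos 33.100°, sin 33.100°) = (25.407, -11.362). BG ⟂ GL; with |GL| = 18.2 on the right of BG, L = G + 18.2·(0.54610, -0.83772) = (35.346, -26.608). Then |VL| = |L − V| = 44.242.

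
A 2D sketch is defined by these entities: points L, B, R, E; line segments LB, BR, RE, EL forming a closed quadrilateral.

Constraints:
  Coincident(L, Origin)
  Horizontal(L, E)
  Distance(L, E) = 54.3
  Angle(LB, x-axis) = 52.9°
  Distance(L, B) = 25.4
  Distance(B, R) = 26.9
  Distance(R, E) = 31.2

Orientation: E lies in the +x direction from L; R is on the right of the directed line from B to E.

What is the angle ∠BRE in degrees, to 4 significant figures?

97.97°

L is at the origin; LE is horizontal with |LE| = 54.3 and E in +x, so E = (54.3, 0). LB runs at 52.9° with |LB| = 25.4, so B = (15.32, 20.26). R is determined by |BR| = 26.9 and |RE| = 31.2 together: it lies at the intersection of circle(B, 26.9) and circle(E, 31.2). With |BE| = 43.93, the foot of the radical line on BE is 19.12 from B and the perpendicular offset is √(26.9² − 19.12²) = 18.92. Taking the right-of-BE solution: R = (23.56, -5.348).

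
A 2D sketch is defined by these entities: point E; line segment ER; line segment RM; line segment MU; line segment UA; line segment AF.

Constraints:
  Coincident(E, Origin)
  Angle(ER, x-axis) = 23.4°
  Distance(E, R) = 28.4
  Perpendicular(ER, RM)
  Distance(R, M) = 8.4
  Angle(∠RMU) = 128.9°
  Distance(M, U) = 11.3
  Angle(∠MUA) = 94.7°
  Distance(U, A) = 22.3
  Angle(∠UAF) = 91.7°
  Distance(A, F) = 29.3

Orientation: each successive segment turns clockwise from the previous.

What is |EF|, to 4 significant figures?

32.84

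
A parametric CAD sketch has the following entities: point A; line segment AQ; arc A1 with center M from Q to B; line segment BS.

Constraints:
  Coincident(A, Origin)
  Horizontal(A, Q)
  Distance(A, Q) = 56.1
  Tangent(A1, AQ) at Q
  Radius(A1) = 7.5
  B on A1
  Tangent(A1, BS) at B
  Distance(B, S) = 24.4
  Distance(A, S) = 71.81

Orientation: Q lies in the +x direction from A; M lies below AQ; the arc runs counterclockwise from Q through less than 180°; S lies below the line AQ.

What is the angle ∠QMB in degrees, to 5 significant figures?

126.24°

A is at the origin; AQ is horizontal with |AQ| = 56.1 and Q on the +x side, so Q = (56.100, 0.0000). Tangency of A1 to AQ means the radius MQ is perpendicular to AQ, so M = Q + (0, -7.5) = (56.100, -7.5000). Since MB ⟂ BS (tangency), |MS| = √(7.5² + 24.4²) = 25.527 regardless of where B sits on A1. So S lies on both circle(A, 71.81) and circle(M, 25.527); the below-AQ intersection is S = (64.477, -31.613). B is the foot of the tangent from S: B = (50.051, -11.934).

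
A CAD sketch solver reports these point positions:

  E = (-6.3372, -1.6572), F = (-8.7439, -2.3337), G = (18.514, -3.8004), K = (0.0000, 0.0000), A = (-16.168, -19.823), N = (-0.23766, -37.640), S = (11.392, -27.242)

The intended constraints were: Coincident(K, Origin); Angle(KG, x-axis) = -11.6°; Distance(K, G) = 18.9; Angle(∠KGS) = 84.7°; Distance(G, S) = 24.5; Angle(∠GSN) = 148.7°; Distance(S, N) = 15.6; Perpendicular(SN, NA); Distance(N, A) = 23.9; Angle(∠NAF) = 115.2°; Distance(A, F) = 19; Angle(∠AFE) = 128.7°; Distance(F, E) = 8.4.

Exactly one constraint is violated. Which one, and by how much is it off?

Distance(F, E) = 8.4 — off by 5.90.

K = (0.00, 0.00) ✓; KG at -11.60° ✓; |KG| = 18.90 ✓; ∠KGS = 84.70° ✓; |GS| = 24.50 ✓; ∠GSN = 148.7° ✓; |SN| = 15.60 ✓; ∠(SN, NA) = 90.00° ✓; |NA| = 23.90 ✓; ∠NAF = 115.2° ✓; |AF| = 19.00 ✓; ∠AFE = 128.7° ✓; |FE| = 2.500 ✗.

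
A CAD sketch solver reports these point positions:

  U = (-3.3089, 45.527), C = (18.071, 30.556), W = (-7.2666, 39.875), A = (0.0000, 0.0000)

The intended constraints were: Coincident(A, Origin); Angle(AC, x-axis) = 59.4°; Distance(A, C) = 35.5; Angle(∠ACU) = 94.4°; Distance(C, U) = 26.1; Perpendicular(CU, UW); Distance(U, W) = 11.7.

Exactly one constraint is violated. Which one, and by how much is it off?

Distance(U, W) = 11.7 — off by 4.80.

A = (0.00, 0.00) ✓; AC at 59.40° ✓; |AC| = 35.50 ✓; ∠ACU = 94.40° ✓; |CU| = 26.10 ✓; ∠(CU, UW) = 90.00° ✓; |UW| = 6.900 ✗.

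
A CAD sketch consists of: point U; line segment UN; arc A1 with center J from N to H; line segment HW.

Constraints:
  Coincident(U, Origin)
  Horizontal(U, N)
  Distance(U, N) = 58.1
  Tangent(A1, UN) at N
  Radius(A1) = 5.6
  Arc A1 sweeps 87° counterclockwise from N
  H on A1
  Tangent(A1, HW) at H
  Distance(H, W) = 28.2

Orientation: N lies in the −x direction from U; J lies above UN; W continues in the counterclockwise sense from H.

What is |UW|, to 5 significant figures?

61.028

On A1, N sits at bearing -90° from J; an 87° counterclockwise sweep puts H at bearing -3°, so H = J + 5.6·(cos -3°, sin -3°) = (-52.508, 5.3069). The tangent condition forces JH to be normal to HW, so HW runs along (−sin -3°, cos -3°); with |HW| = 28.2, W = (-51.032, 33.468). Then |UW| = |W − U| = 61.028.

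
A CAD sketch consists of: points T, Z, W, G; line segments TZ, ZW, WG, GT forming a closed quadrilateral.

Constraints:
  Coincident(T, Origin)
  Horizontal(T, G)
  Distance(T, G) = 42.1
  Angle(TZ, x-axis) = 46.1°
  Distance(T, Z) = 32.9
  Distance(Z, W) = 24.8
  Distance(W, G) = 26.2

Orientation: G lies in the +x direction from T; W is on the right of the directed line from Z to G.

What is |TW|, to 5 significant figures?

15.901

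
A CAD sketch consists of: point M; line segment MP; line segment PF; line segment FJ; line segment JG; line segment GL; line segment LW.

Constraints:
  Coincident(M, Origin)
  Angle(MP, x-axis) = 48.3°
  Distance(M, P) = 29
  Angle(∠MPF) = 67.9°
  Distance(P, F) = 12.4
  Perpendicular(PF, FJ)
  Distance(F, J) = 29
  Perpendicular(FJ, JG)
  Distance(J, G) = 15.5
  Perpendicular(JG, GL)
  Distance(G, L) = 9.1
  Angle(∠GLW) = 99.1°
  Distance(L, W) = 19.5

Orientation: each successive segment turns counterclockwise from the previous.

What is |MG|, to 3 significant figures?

14.2

M is at the origin; MP runs at 48.3° with length 29.0, so P = (19.3, 21.7). ∠MPF = 67.9° gives PF at 160° from the x-axis; with |PF| = 12.4, F = (7.61, 25.8). PF ⟂ FJ, so FJ runs at -110°; with |FJ| = 29.0, J = (-2.12, -1.51). FJ ⟂ JG, so JG runs at -19.6°; with |JG| = 15.5, G = (12.5, -6.71). Then |MG| = |G − M| = 14.2.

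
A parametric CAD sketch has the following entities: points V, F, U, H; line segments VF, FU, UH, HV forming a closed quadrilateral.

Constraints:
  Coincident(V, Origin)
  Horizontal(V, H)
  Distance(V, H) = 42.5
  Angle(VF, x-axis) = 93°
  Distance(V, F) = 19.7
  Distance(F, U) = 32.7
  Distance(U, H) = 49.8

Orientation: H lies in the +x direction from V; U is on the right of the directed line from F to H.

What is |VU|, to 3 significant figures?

13.9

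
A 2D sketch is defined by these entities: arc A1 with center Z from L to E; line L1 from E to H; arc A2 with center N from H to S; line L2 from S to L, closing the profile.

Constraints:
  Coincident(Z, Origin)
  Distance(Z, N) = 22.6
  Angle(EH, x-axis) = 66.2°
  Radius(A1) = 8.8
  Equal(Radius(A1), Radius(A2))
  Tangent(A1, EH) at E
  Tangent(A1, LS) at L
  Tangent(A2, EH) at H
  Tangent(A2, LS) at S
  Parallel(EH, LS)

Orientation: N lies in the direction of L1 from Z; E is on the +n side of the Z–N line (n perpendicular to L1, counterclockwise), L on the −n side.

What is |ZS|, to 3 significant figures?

24.3

The slot axis is L1's direction at 66.2°, so u = (cos 66.2°, sin 66.2°) = (0.404, 0.915) and n = (−sin 66.2°, cos 66.2°) = (-0.915, 0.404). Z is at the origin and N lies 22.6 along u from Z, so N = 22.6·u = (9.12, 20.7). Tangency of A1 to both parallel lines with radius 8.8 puts E and L at Z ± 8.8·n: E = (-8.05, 3.55), L = (8.05, -3.55). Equal radii place H and S the same way about N: H = N + 8.8·n = (1.07, 24.2), S = N − 8.8·n = (17.2, 17.1). Then |ZS| = |S − Z| = 24.3.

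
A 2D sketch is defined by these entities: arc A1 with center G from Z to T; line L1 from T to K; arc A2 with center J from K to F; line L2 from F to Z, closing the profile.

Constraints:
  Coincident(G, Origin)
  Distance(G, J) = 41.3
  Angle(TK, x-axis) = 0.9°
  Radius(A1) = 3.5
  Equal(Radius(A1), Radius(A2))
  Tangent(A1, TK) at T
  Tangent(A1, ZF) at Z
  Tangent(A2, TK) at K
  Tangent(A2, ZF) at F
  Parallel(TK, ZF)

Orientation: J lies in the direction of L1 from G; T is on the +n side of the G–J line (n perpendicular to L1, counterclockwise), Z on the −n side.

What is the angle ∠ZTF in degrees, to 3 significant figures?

80.4°

Tangency of A1 to both parallel lines with radius 3.5 puts T and Z at G ± 3.5·n: T = (-0.0550, 3.50), Z = (0.0550, -3.50). Equal radii place K and F the same way about J: K = J + 3.5·n = (41.2, 4.15), F = J − 3.5·n = (41.3, -2.85). Then cos ∠ZTF = TZ·TF / (|TZ||TF|), giving 80.4°.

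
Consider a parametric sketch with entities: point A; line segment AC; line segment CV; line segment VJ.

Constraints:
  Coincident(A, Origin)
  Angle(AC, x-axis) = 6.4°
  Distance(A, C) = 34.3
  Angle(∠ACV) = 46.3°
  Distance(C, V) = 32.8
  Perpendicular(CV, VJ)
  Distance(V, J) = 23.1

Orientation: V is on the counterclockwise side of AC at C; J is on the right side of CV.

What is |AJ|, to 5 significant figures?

48.755

A is at the origin; AC runs at 6.4° with length 34.3, so C = 34.3·(cos 6.4°, sin 6.4°) = (34.086, 3.8234). ∠ACV = 46.3°, so CV runs at 6.4° + (180° − 46.3°) = 140.10° from the x-axis; with |CV| = 32.8, V = C + 32.8·(cos 140.10°, sin 140.10°) = (8.9232, 24.863). CV ⟂ VJ; with |VJ| = 23.1 on the right of CV, J = V + 23.1·(0.64145, 0.76717) = (23.741, 42.584). Then |AJ| = |J − A| = 48.755.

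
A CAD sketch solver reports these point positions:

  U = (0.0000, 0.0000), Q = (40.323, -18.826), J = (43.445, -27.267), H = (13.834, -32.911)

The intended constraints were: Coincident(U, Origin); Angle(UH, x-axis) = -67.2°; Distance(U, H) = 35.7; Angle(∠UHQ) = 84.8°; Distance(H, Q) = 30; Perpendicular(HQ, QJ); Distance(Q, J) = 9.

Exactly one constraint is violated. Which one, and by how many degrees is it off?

Perpendicular(HQ, QJ) — off by 7.70°.

U = (0.00, 0.00) ✓; UH at -67.20° ✓; |UH| = 35.70 ✓; ∠UHQ = 84.80° ✓; |HQ| = 30.00 ✓; ∠(HQ, QJ) = 97.70° ✗; |QJ| = 9.000 ✓.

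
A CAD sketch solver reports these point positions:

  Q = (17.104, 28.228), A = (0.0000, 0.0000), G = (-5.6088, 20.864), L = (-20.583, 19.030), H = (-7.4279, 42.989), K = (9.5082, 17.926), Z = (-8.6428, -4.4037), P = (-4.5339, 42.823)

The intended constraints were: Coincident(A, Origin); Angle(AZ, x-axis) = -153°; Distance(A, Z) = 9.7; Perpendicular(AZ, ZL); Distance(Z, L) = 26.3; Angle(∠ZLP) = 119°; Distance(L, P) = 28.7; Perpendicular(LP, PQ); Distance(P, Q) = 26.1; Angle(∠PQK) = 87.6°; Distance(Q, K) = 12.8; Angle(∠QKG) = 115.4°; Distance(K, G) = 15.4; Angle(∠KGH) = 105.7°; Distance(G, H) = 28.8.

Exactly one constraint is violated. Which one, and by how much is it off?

Distance(G, H) = 28.8 — off by 6.60.

A = (0.00, 0.00) ✓; AZ at -153.0° ✓; |AZ| = 9.700 ✓; ∠(AZ, ZL) = 90.00° ✓; |ZL| = 26.30 ✓; ∠ZLP = 119.0° ✓; |LP| = 28.70 ✓; ∠(LP, PQ) = 90.00° ✓; |PQ| = 26.10 ✓; ∠PQK = 87.60° ✓; |QK| = 12.80 ✓; ∠QKG = 115.4° ✓; |KG| = 15.40 ✓; ∠KGH = 105.7° ✓; |GH| = 22.20 ✗.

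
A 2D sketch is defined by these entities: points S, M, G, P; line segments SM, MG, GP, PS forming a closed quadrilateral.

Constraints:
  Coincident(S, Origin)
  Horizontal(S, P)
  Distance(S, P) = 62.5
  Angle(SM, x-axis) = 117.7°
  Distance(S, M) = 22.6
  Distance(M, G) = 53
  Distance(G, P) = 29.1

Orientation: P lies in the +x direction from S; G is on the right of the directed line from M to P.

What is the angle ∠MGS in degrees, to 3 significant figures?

18.9°

S is at the origin; SP is horizontal with |SP| = 62.5 and P in +x, so P = (62.5, 0). SM runs at 117.7° with |SM| = 22.6, so M = (-10.5, 20.0). G is determined by |MG| = 53.0 and |GP| = 29.1 together: it lies at the intersection of circle(M, 53.0) and circle(P, 29.1). With |MP| = 75.7, the foot of the radical line on MP is 50.8 from M and the perpendicular offset is √(53.0² − 50.8²) = 15.1. Taking the right-of-MP solution: G = (34.5, -7.96).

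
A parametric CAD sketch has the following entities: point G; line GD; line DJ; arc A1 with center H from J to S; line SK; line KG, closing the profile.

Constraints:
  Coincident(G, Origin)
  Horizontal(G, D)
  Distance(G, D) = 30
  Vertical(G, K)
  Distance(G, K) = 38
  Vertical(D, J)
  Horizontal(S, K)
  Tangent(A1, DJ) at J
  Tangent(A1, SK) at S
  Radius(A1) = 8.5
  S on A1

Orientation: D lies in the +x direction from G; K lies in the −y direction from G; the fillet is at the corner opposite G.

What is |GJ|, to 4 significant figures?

42.07

The virtual corner opposite G is at (30.00, -38.00). Since A1 is tangent to DJ there, HJ ⟂ DJ and tangency of A1 to SK means the radius HS is perpendicular to SK, with radius 8.5, so the center H sits 8.5 in from both sides at H = (21.50, -29.50). That places the tangent points at J = (30.00, -29.50) on DJ and S = (21.50, -38.00) on SK. Then |GJ| = |J − G| = 42.07.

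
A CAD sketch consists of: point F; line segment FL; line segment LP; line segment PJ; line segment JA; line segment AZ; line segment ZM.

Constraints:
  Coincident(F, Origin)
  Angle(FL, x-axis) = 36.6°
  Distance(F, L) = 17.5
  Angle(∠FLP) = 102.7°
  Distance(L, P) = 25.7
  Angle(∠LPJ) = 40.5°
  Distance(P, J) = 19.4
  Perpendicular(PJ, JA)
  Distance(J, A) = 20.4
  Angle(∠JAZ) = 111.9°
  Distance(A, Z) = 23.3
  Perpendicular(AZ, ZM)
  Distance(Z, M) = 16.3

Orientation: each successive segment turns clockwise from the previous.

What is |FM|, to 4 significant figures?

42.57

F is at the origin; FL runs at 36.6° with length 17.5, so L = (14.05, 10.43). ∠FLP = 102.7° gives LP at -40.70° from the x-axis; with |LP| = 25.7, P = (33.53, -6.325). ∠LPJ = 40.5° gives PJ at 179.8° from the x-axis; with |PJ| = 19.4, J = (14.13, -6.257). The perpendicularity gives JA at right angles to PJ, so JA runs at 89.80°; with |JA| = 20.4, A = (14.20, 14.14). ∠JAZ = 111.9° gives AZ at 21.70° from the x-axis; with |AZ| = 23.3, Z = (35.85, 22.76). AZ is perpendicular to ZM, so ZM runs at -68.30°; with |ZM| = 16.3, M = (41.88, 7.613). Then |FM| = |M − F| = 42.57.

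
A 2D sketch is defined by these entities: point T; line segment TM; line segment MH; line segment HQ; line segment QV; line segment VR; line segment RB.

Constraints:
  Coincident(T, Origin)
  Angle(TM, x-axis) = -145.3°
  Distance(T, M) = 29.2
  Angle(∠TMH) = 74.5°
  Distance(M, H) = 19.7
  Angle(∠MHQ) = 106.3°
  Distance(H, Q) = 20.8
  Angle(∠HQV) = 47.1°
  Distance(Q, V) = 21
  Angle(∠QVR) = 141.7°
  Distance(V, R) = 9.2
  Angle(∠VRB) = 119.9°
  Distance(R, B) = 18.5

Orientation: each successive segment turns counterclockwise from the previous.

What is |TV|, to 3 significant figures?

17.6

T is at the origin; TM runs at -145.3° with length 29.2, so M = (-24.0, -16.6). ∠TMH = 74.5° gives MH at -39.8° from the x-axis; with |MH| = 19.7, H = (-8.87, -29.2). ∠MHQ = 106.3° gives HQ at 33.9° from the x-axis; with |HQ| = 20.8, Q = (8.39, -17.6). ∠HQV = 47.1° gives QV at 167° from the x-axis; with |QV| = 21.0, V = (-12.1, -12.8). Then |TV| = |V − T| = 17.6.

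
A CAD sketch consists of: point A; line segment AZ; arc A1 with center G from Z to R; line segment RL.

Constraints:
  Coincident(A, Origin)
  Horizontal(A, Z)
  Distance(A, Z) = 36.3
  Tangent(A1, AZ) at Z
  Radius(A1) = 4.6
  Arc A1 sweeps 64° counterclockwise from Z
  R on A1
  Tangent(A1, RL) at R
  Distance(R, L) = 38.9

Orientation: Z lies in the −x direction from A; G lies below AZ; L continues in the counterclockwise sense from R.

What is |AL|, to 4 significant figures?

68.66

On A1, Z sits at bearing 90° from G; a 64° counterclockwise sweep puts R at bearing 154°, so R = G + 4.6·(cos 154°, sin 154°) = (-40.43, -2.583). A1 meets RL tangentially, so GR is at right angles to RL, so RL runs along (−sin 154°, cos 154°); with |RL| = 38.9, L = (-57.49, -37.55). Then |AL| = |L − A| = 68.66.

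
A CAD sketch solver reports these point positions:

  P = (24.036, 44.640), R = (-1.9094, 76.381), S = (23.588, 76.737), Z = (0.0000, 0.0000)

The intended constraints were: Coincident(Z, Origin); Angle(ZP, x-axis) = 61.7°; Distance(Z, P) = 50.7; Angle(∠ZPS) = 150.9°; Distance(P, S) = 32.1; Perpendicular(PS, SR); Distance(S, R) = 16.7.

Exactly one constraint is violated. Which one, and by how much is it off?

Distance(S, R) = 16.7 — off by 8.80.

Z = (0.00, 0.00) ✓; ZP at 61.70° ✓; |ZP| = 50.70 ✓; ∠ZPS = 150.9° ✓; |PS| = 32.10 ✓; ∠(PS, SR) = 90.00° ✓; |SR| = 25.50 ✗.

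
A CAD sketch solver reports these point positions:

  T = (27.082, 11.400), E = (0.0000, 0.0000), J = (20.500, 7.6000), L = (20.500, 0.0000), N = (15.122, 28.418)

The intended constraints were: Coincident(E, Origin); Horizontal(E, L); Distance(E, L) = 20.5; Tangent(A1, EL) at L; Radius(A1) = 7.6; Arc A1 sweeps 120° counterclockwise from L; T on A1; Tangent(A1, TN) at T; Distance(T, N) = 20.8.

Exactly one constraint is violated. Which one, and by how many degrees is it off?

Tangent(A1, TN) at T — off by 5.10°.

E = (0.00, 0.00) ✓; E.y = 0.00, L.y = 0.00 ✓; |EL| = 20.50 ✓; ∠(JL, LE) = 90.00° ✓; |JL| = 7.600 ✓; bearing(J→T) − bearing(J→L) = 120.0° ✓; |JT| = 7.600 ✓; ∠(JT, TN) = 84.90° ✗; |TN| = 20.80 ✓.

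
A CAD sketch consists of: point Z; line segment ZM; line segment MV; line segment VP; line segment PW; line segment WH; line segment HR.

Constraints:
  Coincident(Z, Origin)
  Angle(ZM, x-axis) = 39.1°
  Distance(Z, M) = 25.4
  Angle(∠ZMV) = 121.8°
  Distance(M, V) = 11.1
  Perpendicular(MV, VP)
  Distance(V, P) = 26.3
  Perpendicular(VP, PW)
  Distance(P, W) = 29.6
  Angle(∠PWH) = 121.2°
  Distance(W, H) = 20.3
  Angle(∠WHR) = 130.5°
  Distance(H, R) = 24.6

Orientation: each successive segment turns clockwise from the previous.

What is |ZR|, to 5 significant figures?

36.865

Z is at the origin; ZM runs at 39.1° with length 25.4, so M = (19.712, 16.019). ∠ZMV = 121.8° gives MV at -19.100° from the x-axis; with |MV| = 11.1, V = (30.201, 12.387). MV is perpendicular to VP, so VP runs at -109.10°; with |VP| = 26.3, P = (21.595, -12.465). VP is perpendicular to PW, so PW runs at 160.90°; with |PW| = 29.6, W = (-6.3758, -2.7795). ∠PWH = 121.2° gives WH at 102.10° from the x-axis; with |WH| = 20.3, H = (-10.631, 17.070). ∠WHR = 130.5° gives HR at 52.600° from the x-axis; with |HR| = 24.6, R = (4.3104, 36.612). Then |ZR| = |R − Z| = 36.865.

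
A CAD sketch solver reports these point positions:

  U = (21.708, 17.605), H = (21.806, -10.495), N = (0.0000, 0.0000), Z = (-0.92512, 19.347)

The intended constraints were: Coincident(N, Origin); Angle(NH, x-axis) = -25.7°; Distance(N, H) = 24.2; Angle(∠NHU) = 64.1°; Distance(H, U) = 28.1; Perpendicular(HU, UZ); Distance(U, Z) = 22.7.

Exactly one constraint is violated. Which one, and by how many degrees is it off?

Perpendicular(HU, UZ) — off by 4.60°.

N = (0.00, 0.00) ✓; NH at -25.70° ✓; |NH| = 24.20 ✓; ∠NHU = 64.10° ✓; |HU| = 28.10 ✓; ∠(HU, UZ) = 85.40° ✗; |UZ| = 22.70 ✓.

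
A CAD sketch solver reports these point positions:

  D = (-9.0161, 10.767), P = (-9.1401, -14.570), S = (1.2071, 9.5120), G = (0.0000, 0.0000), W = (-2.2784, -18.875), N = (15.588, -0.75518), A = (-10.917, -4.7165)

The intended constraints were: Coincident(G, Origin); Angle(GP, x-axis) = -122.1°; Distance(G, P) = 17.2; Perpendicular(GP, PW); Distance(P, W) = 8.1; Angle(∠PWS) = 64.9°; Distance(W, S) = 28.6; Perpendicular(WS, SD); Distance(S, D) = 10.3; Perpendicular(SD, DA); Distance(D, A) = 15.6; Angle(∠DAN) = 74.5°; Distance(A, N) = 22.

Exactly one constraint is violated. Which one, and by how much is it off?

Distance(A, N) = 22 — off by 4.80.

G = (0.00, 0.00) ✓; GP at -122.1° ✓; |GP| = 17.20 ✓; ∠(GP, PW) = 90.00° ✓; |PW| = 8.100 ✓; ∠PWS = 64.90° ✓; |WS| = 28.60 ✓; ∠(WS, SD) = 90.00° ✓; |SD| = 10.30 ✓; ∠(SD, DA) = 90.00° ✓; |DA| = 15.60 ✓; ∠DAN = 74.50° ✓; |AN| = 26.80 ✗.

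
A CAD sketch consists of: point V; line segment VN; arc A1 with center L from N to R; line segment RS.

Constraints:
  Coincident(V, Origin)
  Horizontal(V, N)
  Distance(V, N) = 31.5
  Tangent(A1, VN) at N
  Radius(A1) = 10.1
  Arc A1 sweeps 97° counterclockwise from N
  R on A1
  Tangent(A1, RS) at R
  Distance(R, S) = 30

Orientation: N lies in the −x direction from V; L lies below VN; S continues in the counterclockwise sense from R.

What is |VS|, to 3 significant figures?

55.9

On A1, N sits at bearing 90° from L; a 97° counterclockwise sweep puts R at bearing 187°, so R = L + 10.1·(cos 187°, sin 187°) = (-41.5, -11.3). The tangent condition forces LR to be normal to RS, so RS runs along (−sin 187°, cos 187°); with |RS| = 30.0, S = (-37.9, -41.1). Then |VS| = |S − V| = 55.9.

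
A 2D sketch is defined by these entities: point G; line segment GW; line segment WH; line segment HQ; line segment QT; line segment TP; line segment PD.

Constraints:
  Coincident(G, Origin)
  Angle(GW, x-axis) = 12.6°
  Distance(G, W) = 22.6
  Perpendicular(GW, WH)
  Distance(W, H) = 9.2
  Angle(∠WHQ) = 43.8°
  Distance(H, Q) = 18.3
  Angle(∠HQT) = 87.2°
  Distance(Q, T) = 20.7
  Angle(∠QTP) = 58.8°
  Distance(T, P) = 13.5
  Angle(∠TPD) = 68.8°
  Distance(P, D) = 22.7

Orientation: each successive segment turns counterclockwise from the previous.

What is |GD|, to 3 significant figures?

10.4

G is at the origin; GW runs at 12.6° with length 22.6, so W = (22.1, 4.93). GW ⟂ WH, so WH runs at 103°; with |WH| = 9.2, H = (20.0, 13.9). ∠WHQ = 43.8° gives HQ at -121° from the x-axis; with |HQ| = 18.3, Q = (10.6, -1.74). ∠HQT = 87.2° gives QT at -28.4° from the x-axis; with |QT| = 20.7, T = (28.8, -11.6). ∠QTP = 58.8° gives TP at 92.8° from the x-axis; with |TP| = 13.5, P = (28.1, 1.89). ∠TPD = 68.8° gives PD at -156° from the x-axis; with |PD| = 22.7, D = (7.38, -7.34). Then |GD| = |D − G| = 10.4.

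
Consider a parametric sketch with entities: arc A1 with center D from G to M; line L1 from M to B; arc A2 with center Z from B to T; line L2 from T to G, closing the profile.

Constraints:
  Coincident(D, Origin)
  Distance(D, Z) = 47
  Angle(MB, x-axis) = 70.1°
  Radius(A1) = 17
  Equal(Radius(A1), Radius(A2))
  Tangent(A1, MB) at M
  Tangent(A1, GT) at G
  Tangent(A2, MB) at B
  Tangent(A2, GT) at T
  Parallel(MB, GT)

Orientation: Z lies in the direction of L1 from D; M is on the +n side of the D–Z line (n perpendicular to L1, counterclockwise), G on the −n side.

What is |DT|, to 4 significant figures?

49.98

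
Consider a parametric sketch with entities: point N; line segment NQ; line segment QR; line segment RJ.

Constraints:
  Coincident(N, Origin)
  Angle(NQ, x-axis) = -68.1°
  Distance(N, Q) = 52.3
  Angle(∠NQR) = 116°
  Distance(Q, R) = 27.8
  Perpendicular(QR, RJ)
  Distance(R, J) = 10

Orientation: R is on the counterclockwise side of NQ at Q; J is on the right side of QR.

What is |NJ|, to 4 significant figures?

76.31

N is at the origin; NQ runs at -68.1° with length 52.3, so Q = 52.3·(cos -68.1°, sin -68.1°) = (19.51, -48.53). ∠NQR = 116.0°, so QR runs at -68.1° + (180° − 116.0°) = -4.100° from the x-axis; with |QR| = 27.8, R = Q + 27.8·(cos -4.100°, sin -4.100°) = (47.24, -50.51). The perpendicularity gives RJ at right angles to QR; with |RJ| = 10.0 on the right of QR, J = R + 10.0·(-0.07150, -0.9974) = (46.52, -60.49). Then |NJ| = |J − N| = 76.31.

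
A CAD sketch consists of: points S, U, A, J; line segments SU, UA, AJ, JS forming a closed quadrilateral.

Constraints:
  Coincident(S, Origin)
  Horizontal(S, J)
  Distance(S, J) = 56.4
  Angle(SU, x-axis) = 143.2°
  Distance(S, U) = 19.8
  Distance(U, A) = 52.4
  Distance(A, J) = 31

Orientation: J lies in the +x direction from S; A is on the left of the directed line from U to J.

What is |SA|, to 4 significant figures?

42.10

S is at the origin; S and J share the same y with |SJ| = 56.4 and J in +x, so J = (56.4, 0). SU runs at 143.2° with |SU| = 19.8, so U = (-15.85, 11.86). A is determined by |UA| = 52.4 and |AJ| = 31.0 together: it lies at the intersection of circle(U, 52.4) and circle(J, 31.0). With |UJ| = 73.22, the foot of the radical line on UJ is 48.80 from U and the perpendicular offset is √(52.4² − 48.80²) = 19.09. Taking the left-of-UJ solution: A = (35.39, 22.80).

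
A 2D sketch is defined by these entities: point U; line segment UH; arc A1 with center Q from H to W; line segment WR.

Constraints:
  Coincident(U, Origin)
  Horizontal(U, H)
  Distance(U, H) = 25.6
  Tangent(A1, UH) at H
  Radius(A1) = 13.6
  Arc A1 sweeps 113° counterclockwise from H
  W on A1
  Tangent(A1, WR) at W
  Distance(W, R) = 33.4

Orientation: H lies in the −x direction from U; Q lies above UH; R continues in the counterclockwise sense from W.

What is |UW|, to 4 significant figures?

23.00

Since A1 is tangent to UH there, QH ⟂ UH, so Q = H + (0, 13.6) = (-25.60, 13.60). On A1, H sits at bearing -90° from Q; a 113° counterclockwise sweep puts W at bearing 23°, so W = Q + 13.6·(cos 23°, sin 23°) = (-13.08, 18.91). Then |UW| = |W − U| = 23.00.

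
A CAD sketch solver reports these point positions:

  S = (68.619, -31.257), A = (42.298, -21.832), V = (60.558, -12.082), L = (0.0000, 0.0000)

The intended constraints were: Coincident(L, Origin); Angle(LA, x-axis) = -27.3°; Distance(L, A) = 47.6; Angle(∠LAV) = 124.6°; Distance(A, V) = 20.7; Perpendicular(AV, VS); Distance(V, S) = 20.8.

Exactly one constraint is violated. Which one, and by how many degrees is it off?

Perpendicular(AV, VS) — off by 5.30°.

L = (0.00, 0.00) ✓; LA at -27.30° ✓; |LA| = 47.60 ✓; ∠LAV = 124.6° ✓; |AV| = 20.70 ✓; ∠(AV, VS) = 95.30° ✗; |VS| = 20.80 ✓.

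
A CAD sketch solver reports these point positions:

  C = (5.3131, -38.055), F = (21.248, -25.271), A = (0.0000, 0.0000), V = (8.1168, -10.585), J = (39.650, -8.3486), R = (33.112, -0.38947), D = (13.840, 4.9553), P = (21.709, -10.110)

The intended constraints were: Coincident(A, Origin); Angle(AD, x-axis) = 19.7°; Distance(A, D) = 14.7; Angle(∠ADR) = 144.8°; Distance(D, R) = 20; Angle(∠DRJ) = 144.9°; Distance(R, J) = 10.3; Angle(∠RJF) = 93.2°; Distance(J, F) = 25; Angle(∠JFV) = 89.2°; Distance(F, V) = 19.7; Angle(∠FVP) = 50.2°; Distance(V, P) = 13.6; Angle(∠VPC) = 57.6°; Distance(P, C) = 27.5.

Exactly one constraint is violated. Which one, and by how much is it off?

Distance(P, C) = 27.5 — off by 4.90.

A = (0.00, 0.00) ✓; AD at 19.70° ✓; |AD| = 14.70 ✓; ∠ADR = 144.8° ✓; |DR| = 20.00 ✓; ∠DRJ = 144.9° ✓; |RJ| = 10.30 ✓; ∠RJF = 93.20° ✓; |JF| = 25.00 ✓; ∠JFV = 89.20° ✓; |FV| = 19.70 ✓; ∠FVP = 50.20° ✓; |VP| = 13.60 ✓; ∠VPC = 57.60° ✓; |PC| = 32.40 ✗.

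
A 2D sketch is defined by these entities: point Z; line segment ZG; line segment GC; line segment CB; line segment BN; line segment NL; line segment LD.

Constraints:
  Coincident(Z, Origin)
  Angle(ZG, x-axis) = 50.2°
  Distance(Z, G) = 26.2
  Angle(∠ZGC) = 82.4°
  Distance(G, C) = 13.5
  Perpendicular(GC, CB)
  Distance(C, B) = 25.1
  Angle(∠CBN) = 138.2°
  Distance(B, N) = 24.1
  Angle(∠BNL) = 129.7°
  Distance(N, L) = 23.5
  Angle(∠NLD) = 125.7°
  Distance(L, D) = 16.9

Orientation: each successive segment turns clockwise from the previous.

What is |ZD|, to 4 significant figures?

38.92

∠BNL = 129.7° gives NL at 130.5° from the x-axis; with |NL| = 23.5, L = (-31.93, 10.74). ∠NLD = 125.7° gives LD at 76.20° from the x-axis; with |LD| = 16.9, D = (-27.90, 27.15). Then |ZD| = |D − Z| = 38.92.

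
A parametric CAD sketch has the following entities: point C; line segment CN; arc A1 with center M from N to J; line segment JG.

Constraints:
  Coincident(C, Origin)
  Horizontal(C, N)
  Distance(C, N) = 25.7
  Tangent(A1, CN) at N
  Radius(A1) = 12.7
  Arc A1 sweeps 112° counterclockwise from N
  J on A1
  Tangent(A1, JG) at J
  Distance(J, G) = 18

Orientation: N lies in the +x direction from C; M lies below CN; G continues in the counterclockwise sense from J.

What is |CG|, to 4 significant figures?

39.91

On A1, N sits at bearing 90° from M; a 112° counterclockwise sweep puts J at bearing 202°, so J = M + 12.7·(cos 202°, sin 202°) = (13.92, -17.46). The tangent condition forces MJ to be normal to JG, so JG runs along (−sin 202°, cos 202°); with |JG| = 18.0, G = (20.67, -34.15). Then |CG| = |G − C| = 39.91.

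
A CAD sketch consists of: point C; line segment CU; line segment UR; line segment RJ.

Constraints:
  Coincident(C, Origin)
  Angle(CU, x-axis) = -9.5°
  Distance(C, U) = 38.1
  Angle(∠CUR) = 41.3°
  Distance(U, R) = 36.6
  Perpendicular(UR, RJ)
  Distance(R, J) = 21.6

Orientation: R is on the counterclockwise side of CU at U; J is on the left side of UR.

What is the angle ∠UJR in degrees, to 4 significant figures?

59.45°

C is at the origin; CU runs at -9.5° with length 38.1, so U = 38.1·(cos -9.5°, sin -9.5°) = (37.58, -6.288). ∠CUR = 41.3°, so UR runs at -9.5° + (180° − 41.3°) = 129.2° from the x-axis; with |UR| = 36.6, R = U + 36.6·(cos 129.2°, sin 129.2°) = (14.45, 22.07). UR ⟂ RJ; with |RJ| = 21.6 on the left of UR, J = R + 21.6·(-0.7749, -0.6320) = (-2.294, 8.423). Then cos ∠UJR = JU·JR / (|JU||JR|), giving 59.45°.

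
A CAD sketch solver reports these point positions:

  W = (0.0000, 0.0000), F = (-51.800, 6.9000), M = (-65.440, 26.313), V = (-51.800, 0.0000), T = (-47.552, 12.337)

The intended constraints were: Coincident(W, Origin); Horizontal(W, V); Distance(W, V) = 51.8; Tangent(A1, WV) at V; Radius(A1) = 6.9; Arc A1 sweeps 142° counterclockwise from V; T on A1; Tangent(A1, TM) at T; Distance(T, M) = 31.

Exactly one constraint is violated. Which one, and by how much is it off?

Distance(T, M) = 31 — off by 8.30.

W = (0.00, 0.00) ✓; W.y = 0.00, V.y = 0.00 ✓; |WV| = 51.80 ✓; ∠(FV, VW) = 90.00° ✓; |FV| = 6.900 ✓; bearing(F→T) − bearing(F→V) = 142.0° ✓; |FT| = 6.900 ✓; ∠(FT, TM) = 90.00° ✓; |TM| = 22.70 ✗.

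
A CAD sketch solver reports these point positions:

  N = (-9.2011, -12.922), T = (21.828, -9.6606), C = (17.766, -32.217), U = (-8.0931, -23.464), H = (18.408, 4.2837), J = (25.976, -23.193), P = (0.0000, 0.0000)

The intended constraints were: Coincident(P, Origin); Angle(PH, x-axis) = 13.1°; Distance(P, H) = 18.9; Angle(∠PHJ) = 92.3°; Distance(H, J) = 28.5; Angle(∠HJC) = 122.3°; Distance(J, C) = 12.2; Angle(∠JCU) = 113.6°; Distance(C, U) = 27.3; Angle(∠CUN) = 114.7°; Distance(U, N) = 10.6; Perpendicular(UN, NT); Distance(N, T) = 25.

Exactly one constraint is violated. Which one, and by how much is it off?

Distance(N, T) = 25 — off by 6.20.

P = (0.00, 0.00) ✓; PH at 13.10° ✓; |PH| = 18.90 ✓; ∠PHJ = 92.30° ✓; |HJ| = 28.50 ✓; ∠HJC = 122.3° ✓; |JC| = 12.20 ✓; ∠JCU = 113.6° ✓; |CU| = 27.30 ✓; ∠CUN = 114.7° ✓; |UN| = 10.60 ✓; ∠(UN, NT) = 90.00° ✓; |NT| = 31.20 ✗.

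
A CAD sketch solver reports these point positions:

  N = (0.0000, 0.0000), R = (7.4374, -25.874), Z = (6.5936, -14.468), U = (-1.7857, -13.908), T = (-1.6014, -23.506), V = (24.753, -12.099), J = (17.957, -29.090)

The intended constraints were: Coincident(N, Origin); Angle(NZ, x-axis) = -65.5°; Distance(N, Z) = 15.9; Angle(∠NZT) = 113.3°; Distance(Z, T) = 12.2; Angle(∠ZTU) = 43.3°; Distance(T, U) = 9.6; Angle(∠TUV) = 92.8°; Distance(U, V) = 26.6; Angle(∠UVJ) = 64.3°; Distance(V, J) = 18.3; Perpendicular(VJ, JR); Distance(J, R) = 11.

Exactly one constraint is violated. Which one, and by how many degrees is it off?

Perpendicular(VJ, JR) — off by 4.80°.

N = (0.00, 0.00) ✓; NZ at -65.50° ✓; |NZ| = 15.90 ✓; ∠NZT = 113.3° ✓; |ZT| = 12.20 ✓; ∠ZTU = 43.30° ✓; |TU| = 9.600 ✓; ∠TUV = 92.80° ✓; |UV| = 26.60 ✓; ∠UVJ = 64.30° ✓; |VJ| = 18.30 ✓; ∠(VJ, JR) = 85.20° ✗; |JR| = 11.00 ✓.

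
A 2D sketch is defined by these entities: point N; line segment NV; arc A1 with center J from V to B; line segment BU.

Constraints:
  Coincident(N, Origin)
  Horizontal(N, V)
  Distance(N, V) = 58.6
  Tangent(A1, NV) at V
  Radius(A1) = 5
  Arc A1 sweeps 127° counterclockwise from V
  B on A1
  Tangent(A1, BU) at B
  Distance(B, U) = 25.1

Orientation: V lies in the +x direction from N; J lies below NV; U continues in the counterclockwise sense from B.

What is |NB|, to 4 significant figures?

55.19

The tangent condition forces JV to be normal to NV, so J = V + (0, -5) = (58.60, -5.000). On A1, V sits at bearing 90° from J; a 127° counterclockwise sweep puts B at bearing 217°, so B = J + 5.0·(cos 217°, sin 217°) = (54.61, -8.009). Then |NB| = |B − N| = 55.19.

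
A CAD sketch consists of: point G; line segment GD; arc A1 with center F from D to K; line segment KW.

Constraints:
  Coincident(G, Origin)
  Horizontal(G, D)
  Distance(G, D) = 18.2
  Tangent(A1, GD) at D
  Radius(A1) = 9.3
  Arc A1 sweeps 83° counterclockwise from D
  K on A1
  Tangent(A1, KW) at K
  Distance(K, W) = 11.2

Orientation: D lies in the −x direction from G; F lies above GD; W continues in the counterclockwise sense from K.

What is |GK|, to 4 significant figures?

12.13

Since A1 is tangent to GD there, FD ⟂ GD, so F = D + (0, 9.3) = (-18.20, 9.300). On A1, D sits at bearing -90° from F; an 83° counterclockwise sweep puts K at bearing -7°, so K = F + 9.3·(cos -7°, sin -7°) = (-8.969, 8.167). Then |GK| = |K − G| = 12.13.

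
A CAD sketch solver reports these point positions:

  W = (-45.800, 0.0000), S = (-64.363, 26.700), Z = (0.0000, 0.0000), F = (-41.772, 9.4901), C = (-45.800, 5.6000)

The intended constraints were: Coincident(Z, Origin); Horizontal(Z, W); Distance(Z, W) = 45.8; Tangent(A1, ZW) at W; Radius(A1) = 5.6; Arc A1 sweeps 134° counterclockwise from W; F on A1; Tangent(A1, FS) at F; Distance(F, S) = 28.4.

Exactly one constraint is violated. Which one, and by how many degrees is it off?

Tangent(A1, FS) at F — off by 8.70°.

Z = (0.00, 0.00) ✓; Z.y = 0.00, W.y = 0.00 ✓; |ZW| = 45.80 ✓; ∠(CW, WZ) = 90.00° ✓; |CW| = 5.600 ✓; bearing(C→F) − bearing(C→W) = 134.0° ✓; |CF| = 5.600 ✓; ∠(CF, FS) = 81.30° ✗; |FS| = 28.40 ✓.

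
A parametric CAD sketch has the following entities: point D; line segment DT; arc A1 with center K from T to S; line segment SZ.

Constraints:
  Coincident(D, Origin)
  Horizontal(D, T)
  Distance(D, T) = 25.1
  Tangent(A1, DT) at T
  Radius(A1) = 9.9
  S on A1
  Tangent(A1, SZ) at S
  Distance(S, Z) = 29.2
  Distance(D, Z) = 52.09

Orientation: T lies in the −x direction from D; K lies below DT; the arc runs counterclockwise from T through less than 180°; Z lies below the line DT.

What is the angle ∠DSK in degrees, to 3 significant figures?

14.5°

Checks: |KS| = 9.900 ✓; ∠(KS, SZ) = 90.00° ✓; |SZ| = 29.20 ✓; |DZ| = 52.09 ✓.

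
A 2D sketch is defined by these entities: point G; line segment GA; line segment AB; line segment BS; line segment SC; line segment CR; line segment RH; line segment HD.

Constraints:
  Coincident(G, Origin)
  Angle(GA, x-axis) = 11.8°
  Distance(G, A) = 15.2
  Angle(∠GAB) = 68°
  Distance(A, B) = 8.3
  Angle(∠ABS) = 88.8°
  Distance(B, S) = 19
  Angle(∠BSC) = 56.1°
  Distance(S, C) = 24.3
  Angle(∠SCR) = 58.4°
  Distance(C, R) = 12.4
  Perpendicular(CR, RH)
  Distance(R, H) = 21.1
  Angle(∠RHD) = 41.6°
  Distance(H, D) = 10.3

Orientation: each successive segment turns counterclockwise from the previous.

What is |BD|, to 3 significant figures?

18.1

CR ⟂ RH, so RH runs at -170°; with |RH| = 21.1, H = (-5.64, -1.29). ∠RHD = 41.6° gives HD at -31.1° from the x-axis; with |HD| = 10.3, D = (3.18, -6.61). Then |BD| = |D − B| = 18.1.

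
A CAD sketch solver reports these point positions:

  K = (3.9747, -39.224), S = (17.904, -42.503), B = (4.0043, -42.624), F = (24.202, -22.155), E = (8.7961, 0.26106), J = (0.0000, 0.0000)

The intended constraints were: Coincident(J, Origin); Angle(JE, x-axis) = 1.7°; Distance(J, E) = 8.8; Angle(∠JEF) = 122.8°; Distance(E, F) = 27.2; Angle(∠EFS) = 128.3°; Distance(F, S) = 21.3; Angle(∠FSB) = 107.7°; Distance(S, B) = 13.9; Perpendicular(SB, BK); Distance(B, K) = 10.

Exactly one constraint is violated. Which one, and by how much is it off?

Distance(B, K) = 10 — off by 6.60.

J = (0.00, 0.00) ✓; JE at 1.700° ✓; |JE| = 8.800 ✓; ∠JEF = 122.8° ✓; |EF| = 27.20 ✓; ∠EFS = 128.3° ✓; |FS| = 21.30 ✓; ∠FSB = 107.7° ✓; |SB| = 13.90 ✓; ∠(SB, BK) = 90.00° ✓; |BK| = 3.400 ✗.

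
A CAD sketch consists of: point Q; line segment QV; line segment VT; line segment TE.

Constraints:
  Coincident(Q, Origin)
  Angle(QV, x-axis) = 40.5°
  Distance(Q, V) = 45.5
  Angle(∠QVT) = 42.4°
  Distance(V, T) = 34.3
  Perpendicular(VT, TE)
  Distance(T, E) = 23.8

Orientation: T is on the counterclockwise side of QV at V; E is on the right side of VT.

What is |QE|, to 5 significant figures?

54.485

∠QVT = 42.4°, so VT runs at 40.5° + (180° − 42.4°) = 178.10° from the x-axis; with |VT| = 34.3, T = V + 34.3·(cos 178.10°, sin 178.10°) = (0.31733, 30.687). The perpendicularity gives TE at right angles to VT; with |TE| = 23.8 on the right of VT, E = T + 23.8·(0.033155, 0.99945) = (1.1064, 54.474). Then |QE| = |E − Q| = 54.485.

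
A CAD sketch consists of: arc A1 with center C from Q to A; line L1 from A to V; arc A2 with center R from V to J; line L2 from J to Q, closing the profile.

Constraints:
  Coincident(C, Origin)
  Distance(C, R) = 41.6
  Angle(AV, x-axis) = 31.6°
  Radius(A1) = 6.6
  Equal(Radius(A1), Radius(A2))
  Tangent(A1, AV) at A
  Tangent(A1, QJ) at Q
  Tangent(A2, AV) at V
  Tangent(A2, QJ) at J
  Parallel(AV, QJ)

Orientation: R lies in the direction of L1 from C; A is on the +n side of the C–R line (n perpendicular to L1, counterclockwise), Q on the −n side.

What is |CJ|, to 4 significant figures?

42.12

The slot axis is L1's direction at 31.6°, so u = (cos 31.6°, sin 31.6°) = (0.8517, 0.5240) and n = (−sin 31.6°, cos 31.6°) = (-0.5240, 0.8517). C is at the origin and R lies 41.6 along u from C, so R = 41.6·u = (35.43, 21.80). Tangency of A1 to both parallel lines with radius 6.6 puts A and Q at C ± 6.6·n: A = (-3.458, 5.621), Q = (3.458, -5.621). Equal radii place V and J the same way about R: V = R + 6.6·n = (31.97, 27.42), J = R − 6.6·n = (38.89, 16.18). Then |CJ| = |J − C| = 42.12.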